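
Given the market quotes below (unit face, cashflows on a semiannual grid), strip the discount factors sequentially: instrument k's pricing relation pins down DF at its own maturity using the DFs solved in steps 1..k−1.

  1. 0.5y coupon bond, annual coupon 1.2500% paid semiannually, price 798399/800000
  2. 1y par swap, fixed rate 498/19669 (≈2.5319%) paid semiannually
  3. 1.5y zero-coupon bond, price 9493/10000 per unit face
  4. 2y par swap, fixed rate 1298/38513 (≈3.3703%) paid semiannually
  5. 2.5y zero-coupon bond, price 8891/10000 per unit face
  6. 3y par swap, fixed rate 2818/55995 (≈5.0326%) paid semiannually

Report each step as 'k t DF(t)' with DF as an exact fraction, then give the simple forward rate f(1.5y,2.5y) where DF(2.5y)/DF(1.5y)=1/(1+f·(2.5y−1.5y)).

step 1 [0.5y] bond c/2=1/160: DF=(798399/800000 − 1/160·(0))/(1+1/160) = 4959/5000 ≈ 0.991800
step 2 [1y] swap r/2=249/19669: DF=(1 − 249/19669·(0.991800))/(1+249/19669) = 9751/10000 ≈ 0.975100
step 3 [1.5y] zero: DF = P = 9493/10000 ≈ 0.949300
step 4 [2y] swap r/2=649/38513: DF=(1 − 649/38513·(0.991800+0.975100+0.949300))/(1+649/38513) = 9351/10000 ≈ 0.935100
step 5 [2.5y] zero: DF = P = 8891/10000 ≈ 0.889100
step 6 [3y] swap r/2=1409/55995: DF=(1 − 1409/55995·(0.991800+0.975100+0.949300+0.935100+0.889100))/(1+1409/55995) = 8591/10000 ≈ 0.859100

1 1/2 4959/5000
2 1 9751/10000
3 3/2 9493/10000
4 2 9351/10000
5 5/2 8891/10000
6 3 8591/10000
f(1.5y,2.5y) = ((9493/10000)/(8891/10000) − 1)/(1) = 602/8891 ≈ 6.7709%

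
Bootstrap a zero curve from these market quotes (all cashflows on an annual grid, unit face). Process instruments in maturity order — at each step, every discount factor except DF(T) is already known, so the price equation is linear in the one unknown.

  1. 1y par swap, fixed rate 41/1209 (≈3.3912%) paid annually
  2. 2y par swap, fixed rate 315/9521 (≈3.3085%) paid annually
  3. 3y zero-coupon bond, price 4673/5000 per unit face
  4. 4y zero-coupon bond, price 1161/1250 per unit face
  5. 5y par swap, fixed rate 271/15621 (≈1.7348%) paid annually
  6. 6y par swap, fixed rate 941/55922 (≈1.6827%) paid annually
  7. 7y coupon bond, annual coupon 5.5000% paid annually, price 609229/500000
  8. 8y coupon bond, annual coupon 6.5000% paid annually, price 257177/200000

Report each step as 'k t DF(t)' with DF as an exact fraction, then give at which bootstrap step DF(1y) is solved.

1 1 1209/1250
2 2 937/1000
3 3 4673/5000
4 4 1161/1250
5 5 9187/10000
6 6 9059/10000
7 7 4317/5000
8 8 4067/5000
DF(1y) is solved at step 1

step 1 [1y] swap r/1=41/1209: DF=(1 − 41/1209·(0))/(1+41/1209) = 1209/1250 ≈ 0.967200
step 2 [2y] swap r/1=315/9521: DF=(1 − 315/9521·(0.967200))/(1+315/9521) = 937/1000 ≈ 0.937000
step 3 [3y] zero: DF = P = 4673/5000 ≈ 0.934600
step 4 [4y] zero: DF = P = 1161/1250 ≈ 0.928800
step 5 [5y] swap r/1=271/15621: DF=(1 − 271/15621·(0.967200+0.937000+0.934600+0.928800))/(1+271/15621) = 9187/10000 ≈ 0.918700
step 6 [6y] swap r/1=941/55922: DF=(1 − 941/55922·(0.967200+0.937000+0.934600+0.928800+0.918700))/(1+941/55922) = 9059/10000 ≈ 0.905900
step 7 [7y] bond c/1=11/200: DF=(609229/500000 − 11/200·(0.967200+0.937000+0.934600+0.928800+0.918700+0.905900))/(1+11/200) = 4317/5000 ≈ 0.863400
step 8 [8y] bond c/1=13/200: DF=(257177/200000 − 13/200·(0.967200+0.937000+0.934600+0.928800+0.918700+0.905900+0.863400))/(1+13/200) = 4067/5000 ≈ 0.813400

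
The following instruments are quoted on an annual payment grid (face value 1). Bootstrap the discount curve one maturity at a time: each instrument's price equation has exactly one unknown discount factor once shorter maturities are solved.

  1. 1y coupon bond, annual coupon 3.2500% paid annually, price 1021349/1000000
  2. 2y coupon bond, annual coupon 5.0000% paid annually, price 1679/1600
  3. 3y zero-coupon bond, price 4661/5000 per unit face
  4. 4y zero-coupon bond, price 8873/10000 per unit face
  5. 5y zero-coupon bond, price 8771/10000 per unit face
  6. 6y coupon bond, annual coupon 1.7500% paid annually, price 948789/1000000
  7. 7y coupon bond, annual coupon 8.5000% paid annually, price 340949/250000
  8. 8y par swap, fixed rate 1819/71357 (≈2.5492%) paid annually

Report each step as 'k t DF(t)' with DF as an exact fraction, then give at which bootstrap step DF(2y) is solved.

1 1 2473/2500
2 2 9523/10000
3 3 4661/5000
4 4 8873/10000
5 5 8771/10000
6 6 8527/10000
7 7 2067/2500
8 8 8181/10000
DF(2y) is solved at step 2

step 1 [1y] bond c/1=13/400: DF=(1021349/1000000 − 13/400·(0))/(1+13/400) = 2473/2500 ≈ 0.989200
step 2 [2y] bond c/1=1/20: DF=(1679/1600 − 1/20·(0.989200))/(1+1/20) = 9523/10000 ≈ 0.952300
step 3 [3y] zero: DF = P = 4661/5000 ≈ 0.932200
step 4 [4y] zero: DF = P = 8873/10000 ≈ 0.887300
step 5 [5y] zero: DF = P = 8771/10000 ≈ 0.877100
step 6 [6y] bond c/1=7/400: DF=(948789/1000000 − 7/400·(0.989200+0.952300+0.932200+0.887300+0.877100))/(1+7/400) = 8527/10000 ≈ 0.852700
step 7 [7y] bond c/1=17/200: DF=(340949/250000 − 17/200·(0.989200+0.952300+0.932200+0.887300+0.877100+0.852700))/(1+17/200) = 2067/2500 ≈ 0.826800
step 8 [8y] swap r/1=1819/71357: DF=(1 − 1819/71357·(0.989200+0.952300+0.932200+0.887300+0.877100+0.852700+0.826800))/(1+1819/71357) = 8181/10000 ≈ 0.818100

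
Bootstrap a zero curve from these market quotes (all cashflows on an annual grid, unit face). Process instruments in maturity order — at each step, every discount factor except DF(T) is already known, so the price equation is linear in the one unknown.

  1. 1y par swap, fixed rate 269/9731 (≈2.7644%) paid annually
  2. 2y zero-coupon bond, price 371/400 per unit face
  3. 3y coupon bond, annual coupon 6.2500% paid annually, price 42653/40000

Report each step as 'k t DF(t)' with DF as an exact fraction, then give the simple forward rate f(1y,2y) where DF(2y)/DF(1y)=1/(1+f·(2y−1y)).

step 1 [1y] swap r/1=269/9731: DF=(1 − 269/9731·(0))/(1+269/9731) = 9731/10000 ≈ 0.973100
step 2 [2y] zero: DF = P = 371/400 ≈ 0.927500
step 3 [3y] bond c/1=1/16: DF=(42653/40000 − 1/16·(0.973100+0.927500))/(1+1/16) = 4459/5000 ≈ 0.891800

1 1 9731/10000
2 2 371/400
3 3 4459/5000
f(1y,2y) = ((9731/10000)/(371/400) − 1)/(1) = 456/9275 ≈ 4.9164%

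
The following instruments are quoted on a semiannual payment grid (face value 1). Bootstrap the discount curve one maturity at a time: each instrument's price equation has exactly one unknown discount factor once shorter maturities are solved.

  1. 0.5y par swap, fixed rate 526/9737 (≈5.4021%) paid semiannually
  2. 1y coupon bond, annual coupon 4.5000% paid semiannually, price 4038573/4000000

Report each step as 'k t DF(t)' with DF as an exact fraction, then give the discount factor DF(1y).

1 1/2 9737/10000
2 1 483/500
DF(1y) = 483/500 ≈ 0.966000

step 1 [0.5y] swap r/2=263/9737: DF=(1 − 263/9737·(0))/(1+263/9737) = 9737/10000 ≈ 0.973700
step 2 [1y] bond c/2=9/400: DF=(4038573/4000000 − 9/400·(0.973700))/(1+9/400) = 483/500 ≈ 0.966000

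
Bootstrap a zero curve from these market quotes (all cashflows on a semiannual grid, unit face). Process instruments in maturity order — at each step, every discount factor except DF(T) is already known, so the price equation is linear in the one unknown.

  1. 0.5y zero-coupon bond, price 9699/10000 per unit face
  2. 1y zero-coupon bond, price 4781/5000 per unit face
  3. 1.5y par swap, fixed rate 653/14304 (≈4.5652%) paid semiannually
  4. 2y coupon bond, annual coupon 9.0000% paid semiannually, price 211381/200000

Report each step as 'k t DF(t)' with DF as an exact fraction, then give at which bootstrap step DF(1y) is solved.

1 1/2 9699/10000
2 1 4781/5000
3 3/2 9347/10000
4 2 4441/5000
DF(1y) is solved at step 2

step 1 [0.5y] zero: DF = P = 9699/10000 ≈ 0.969900
step 2 [1y] zero: DF = P = 4781/5000 ≈ 0.956200
step 3 [1.5y] swap r/2=653/28608: DF=(1 − 653/28608·(0.969900+0.956200))/(1+653/28608) = 9347/10000 ≈ 0.934700
step 4 [2y] bond c/2=9/200: DF=(211381/200000 − 9/200·(0.969900+0.956200+0.934700))/(1+9/200) = 4441/5000 ≈ 0.888200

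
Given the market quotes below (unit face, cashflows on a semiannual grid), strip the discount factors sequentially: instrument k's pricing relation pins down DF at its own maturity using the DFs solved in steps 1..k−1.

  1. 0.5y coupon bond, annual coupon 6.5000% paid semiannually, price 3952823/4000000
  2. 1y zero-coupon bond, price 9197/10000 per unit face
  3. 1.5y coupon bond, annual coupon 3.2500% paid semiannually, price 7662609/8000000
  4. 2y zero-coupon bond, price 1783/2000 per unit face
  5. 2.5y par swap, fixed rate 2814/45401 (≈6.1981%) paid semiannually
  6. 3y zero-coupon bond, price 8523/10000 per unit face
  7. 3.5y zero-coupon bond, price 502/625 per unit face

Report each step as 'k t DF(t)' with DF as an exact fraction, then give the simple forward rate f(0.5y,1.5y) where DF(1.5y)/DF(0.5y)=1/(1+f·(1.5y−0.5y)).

1 1/2 9571/10000
2 1 9197/10000
3 3/2 73/80
4 2 1783/2000
5 5/2 8593/10000
6 3 8523/10000
7 7/2 502/625
f(0.5y,1.5y) = ((9571/10000)/(73/80) − 1)/(1) = 446/9125 ≈ 4.8877%

step 1 [0.5y] bond c/2=13/400: DF=(3952823/4000000 − 13/400·(0))/(1+13/400) = 9571/10000 ≈ 0.957100
step 2 [1y] zero: DF = P = 9197/10000 ≈ 0.919700
step 3 [1.5y] bond c/2=13/800: DF=(7662609/8000000 − 13/800·(0.957100+0.919700))/(1+13/800) = 73/80 ≈ 0.912500
step 4 [2y] zero: DF = P = 1783/2000 ≈ 0.891500
step 5 [2.5y] swap r/2=1407/45401: DF=(1 − 1407/45401·(0.957100+0.919700+0.912500+0.891500))/(1+1407/45401) = 8593/10000 ≈ 0.859300
step 6 [3y] zero: DF = P = 8523/10000 ≈ 0.852300
step 7 [3.5y] zero: DF = P = 502/625 ≈ 0.803200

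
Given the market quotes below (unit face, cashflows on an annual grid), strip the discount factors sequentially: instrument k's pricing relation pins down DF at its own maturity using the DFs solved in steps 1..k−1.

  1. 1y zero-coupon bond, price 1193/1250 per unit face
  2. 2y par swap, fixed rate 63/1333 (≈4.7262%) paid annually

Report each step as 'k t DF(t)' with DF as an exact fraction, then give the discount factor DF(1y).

1 1 1193/1250
2 2 4559/5000
DF(1y) = 1193/1250 ≈ 0.954400

step 1 [1y] zero: DF = P = 1193/1250 ≈ 0.954400
step 2 [2y] swap r/1=63/1333: DF=(1 − 63/1333·(0.954400))/(1+63/1333) = 4559/5000 ≈ 0.911800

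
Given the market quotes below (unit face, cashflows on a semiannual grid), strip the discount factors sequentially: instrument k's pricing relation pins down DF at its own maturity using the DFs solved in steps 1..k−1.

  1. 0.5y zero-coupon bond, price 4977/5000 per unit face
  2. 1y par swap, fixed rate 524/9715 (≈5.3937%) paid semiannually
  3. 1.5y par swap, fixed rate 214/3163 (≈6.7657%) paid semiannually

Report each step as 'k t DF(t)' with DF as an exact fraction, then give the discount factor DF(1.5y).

1 1/2 4977/5000
2 1 2369/2500
3 3/2 9037/10000
DF(1.5y) = 9037/10000 ≈ 0.903700

step 1 [0.5y] zero: DF = P = 4977/5000 ≈ 0.995400
step 2 [1y] swap r/2=262/9715: DF=(1 − 262/9715·(0.995400))/(1+262/9715) = 2369/2500 ≈ 0.947600
step 3 [1.5y] swap r/2=107/3163: DF=(1 − 107/3163·(0.995400+0.947600))/(1+107/3163) = 9037/10000 ≈ 0.903700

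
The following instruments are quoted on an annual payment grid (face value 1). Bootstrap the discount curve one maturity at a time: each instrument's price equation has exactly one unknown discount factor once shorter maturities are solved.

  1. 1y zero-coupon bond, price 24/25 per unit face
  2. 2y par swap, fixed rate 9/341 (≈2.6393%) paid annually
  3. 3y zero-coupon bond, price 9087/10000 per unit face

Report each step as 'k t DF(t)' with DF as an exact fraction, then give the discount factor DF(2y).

1 1 24/25
2 2 1187/1250
3 3 9087/10000
DF(2y) = 1187/1250 ≈ 0.949600

step 1 [1y] zero: DF = P = 24/25 ≈ 0.960000
step 2 [2y] swap r/1=9/341: DF=(1 − 9/341·(0.960000))/(1+9/341) = 1187/1250 ≈ 0.949600
step 3 [3y] zero: DF = P = 9087/10000 ≈ 0.908700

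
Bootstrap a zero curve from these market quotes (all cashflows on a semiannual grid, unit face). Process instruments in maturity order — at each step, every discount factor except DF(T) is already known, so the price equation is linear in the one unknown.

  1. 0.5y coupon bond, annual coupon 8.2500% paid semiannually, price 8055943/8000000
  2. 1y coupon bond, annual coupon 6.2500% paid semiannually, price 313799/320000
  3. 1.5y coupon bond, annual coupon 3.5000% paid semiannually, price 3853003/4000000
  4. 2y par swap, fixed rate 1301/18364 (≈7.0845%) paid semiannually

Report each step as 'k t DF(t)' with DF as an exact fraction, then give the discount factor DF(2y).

step 1 [0.5y] bond c/2=33/800: DF=(8055943/8000000 − 33/800·(0))/(1+33/800) = 9671/10000 ≈ 0.967100
step 2 [1y] bond c/2=1/32: DF=(313799/320000 − 1/32·(0.967100))/(1+1/32) = 576/625 ≈ 0.921600
step 3 [1.5y] bond c/2=7/400: DF=(3853003/4000000 − 7/400·(0.967100+0.921600))/(1+7/400) = 4571/5000 ≈ 0.914200
step 4 [2y] swap r/2=1301/36728: DF=(1 − 1301/36728·(0.967100+0.921600+0.914200))/(1+1301/36728) = 8699/10000 ≈ 0.869900

1 1/2 9671/10000
2 1 576/625
3 3/2 4571/5000
4 2 8699/10000
DF(2y) = 8699/10000 ≈ 0.869900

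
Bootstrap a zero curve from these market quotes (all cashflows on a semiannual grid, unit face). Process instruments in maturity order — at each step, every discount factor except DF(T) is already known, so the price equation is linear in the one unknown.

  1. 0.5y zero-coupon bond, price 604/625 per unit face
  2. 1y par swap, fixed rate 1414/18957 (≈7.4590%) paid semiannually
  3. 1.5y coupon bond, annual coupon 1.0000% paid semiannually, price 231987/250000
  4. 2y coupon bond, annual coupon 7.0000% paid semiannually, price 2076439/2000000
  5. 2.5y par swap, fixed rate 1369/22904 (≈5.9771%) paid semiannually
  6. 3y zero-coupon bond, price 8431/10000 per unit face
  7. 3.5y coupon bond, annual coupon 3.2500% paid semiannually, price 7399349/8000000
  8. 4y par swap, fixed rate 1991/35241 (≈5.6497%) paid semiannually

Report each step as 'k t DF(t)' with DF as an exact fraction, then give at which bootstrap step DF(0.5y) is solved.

1 1/2 604/625
2 1 9293/10000
3 3/2 9139/10000
4 2 9081/10000
5 5/2 8631/10000
6 3 8431/10000
7 7/2 4117/5000
8 4 8009/10000
DF(0.5y) is solved at step 1

step 1 [0.5y] zero: DF = P = 604/625 ≈ 0.966400
step 2 [1y] swap r/2=707/18957: DF=(1 − 707/18957·(0.966400))/(1+707/18957) = 9293/10000 ≈ 0.929300
step 3 [1.5y] bond c/2=1/200: DF=(231987/250000 − 1/200·(0.966400+0.929300))/(1+1/200) = 9139/10000 ≈ 0.913900
step 4 [2y] bond c/2=7/200: DF=(2076439/2000000 − 7/200·(0.966400+0.929300+0.913900))/(1+7/200) = 9081/10000 ≈ 0.908100
step 5 [2.5y] swap r/2=1369/45808: DF=(1 − 1369/45808·(0.966400+0.929300+0.913900+0.908100))/(1+1369/45808) = 8631/10000 ≈ 0.863100
step 6 [3y] zero: DF = P = 8431/10000 ≈ 0.843100
step 7 [3.5y] bond c/2=13/800: DF=(7399349/8000000 − 13/800·(0.966400+0.929300+0.913900+0.908100+0.863100+0.843100))/(1+13/800) = 4117/5000 ≈ 0.823400
step 8 [4y] swap r/2=1991/70482: DF=(1 − 1991/70482·(0.966400+0.929300+0.913900+0.908100+0.863100+0.843100+0.823400))/(1+1991/70482) = 8009/10000 ≈ 0.800900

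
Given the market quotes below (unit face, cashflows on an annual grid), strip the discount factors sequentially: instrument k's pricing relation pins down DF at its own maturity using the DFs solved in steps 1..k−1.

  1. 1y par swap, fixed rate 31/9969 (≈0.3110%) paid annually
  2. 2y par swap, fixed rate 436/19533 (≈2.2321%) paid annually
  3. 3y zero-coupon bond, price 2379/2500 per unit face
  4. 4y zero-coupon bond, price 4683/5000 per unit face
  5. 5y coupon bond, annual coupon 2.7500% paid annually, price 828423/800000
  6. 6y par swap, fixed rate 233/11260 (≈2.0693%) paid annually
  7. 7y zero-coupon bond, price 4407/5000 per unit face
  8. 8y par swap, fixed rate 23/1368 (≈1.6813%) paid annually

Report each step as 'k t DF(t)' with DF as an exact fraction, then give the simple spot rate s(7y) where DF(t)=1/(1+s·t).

step 1 [1y] swap r/1=31/9969: DF=(1 − 31/9969·(0))/(1+31/9969) = 9969/10000 ≈ 0.996900
step 2 [2y] swap r/1=436/19533: DF=(1 − 436/19533·(0.996900))/(1+436/19533) = 2391/2500 ≈ 0.956400
step 3 [3y] zero: DF = P = 2379/2500 ≈ 0.951600
step 4 [4y] zero: DF = P = 4683/5000 ≈ 0.936600
step 5 [5y] bond c/1=11/400: DF=(828423/800000 − 11/400·(0.996900+0.956400+0.951600+0.936600))/(1+11/400) = 181/200 ≈ 0.905000
step 6 [6y] swap r/1=233/11260: DF=(1 − 233/11260·(0.996900+0.956400+0.951600+0.936600+0.905000))/(1+233/11260) = 1767/2000 ≈ 0.883500
step 7 [7y] zero: DF = P = 4407/5000 ≈ 0.881400
step 8 [8y] swap r/1=23/1368: DF=(1 − 23/1368·(0.996900+0.956400+0.951600+0.936600+0.905000+0.883500+0.881400))/(1+23/1368) = 4379/5000 ≈ 0.875800

1 1 9969/10000
2 2 2391/2500
3 3 2379/2500
4 4 4683/5000
5 5 181/200
6 6 1767/2000
7 7 4407/5000
8 8 4379/5000
s(7y) = (1/(4407/5000) − 1)/(7) = 593/30849 ≈ 1.9223%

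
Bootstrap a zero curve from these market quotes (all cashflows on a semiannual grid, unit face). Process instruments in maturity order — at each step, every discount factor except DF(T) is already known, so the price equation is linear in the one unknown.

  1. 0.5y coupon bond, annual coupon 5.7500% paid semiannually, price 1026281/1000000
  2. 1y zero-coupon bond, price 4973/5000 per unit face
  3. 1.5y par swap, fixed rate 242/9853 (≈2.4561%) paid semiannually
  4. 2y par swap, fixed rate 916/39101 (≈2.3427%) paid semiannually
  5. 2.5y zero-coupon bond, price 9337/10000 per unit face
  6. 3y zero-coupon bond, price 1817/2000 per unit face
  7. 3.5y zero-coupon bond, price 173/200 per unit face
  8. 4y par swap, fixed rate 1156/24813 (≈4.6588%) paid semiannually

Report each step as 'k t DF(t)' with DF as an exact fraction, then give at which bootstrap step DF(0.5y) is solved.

1 1/2 1247/1250
2 1 4973/5000
3 3/2 9637/10000
4 2 4771/5000
5 5/2 9337/10000
6 3 1817/2000
7 7/2 173/200
8 4 4133/5000
DF(0.5y) is solved at step 1

step 1 [0.5y] bond c/2=23/800: DF=(1026281/1000000 − 23/800·(0))/(1+23/800) = 1247/1250 ≈ 0.997600
step 2 [1y] zero: DF = P = 4973/5000 ≈ 0.994600
step 3 [1.5y] swap r/2=121/9853: DF=(1 − 121/9853·(0.997600+0.994600))/(1+121/9853) = 9637/10000 ≈ 0.963700
step 4 [2y] swap r/2=458/39101: DF=(1 − 458/39101·(0.997600+0.994600+0.963700))/(1+458/39101) = 4771/5000 ≈ 0.954200
step 5 [2.5y] zero: DF = P = 9337/10000 ≈ 0.933700
step 6 [3y] zero: DF = P = 1817/2000 ≈ 0.908500
step 7 [3.5y] zero: DF = P = 173/200 ≈ 0.865000
step 8 [4y] swap r/2=578/24813: DF=(1 − 578/24813·(0.997600+0.994600+0.963700+0.954200+0.933700+0.908500+0.865000))/(1+578/24813) = 4133/5000 ≈ 0.826600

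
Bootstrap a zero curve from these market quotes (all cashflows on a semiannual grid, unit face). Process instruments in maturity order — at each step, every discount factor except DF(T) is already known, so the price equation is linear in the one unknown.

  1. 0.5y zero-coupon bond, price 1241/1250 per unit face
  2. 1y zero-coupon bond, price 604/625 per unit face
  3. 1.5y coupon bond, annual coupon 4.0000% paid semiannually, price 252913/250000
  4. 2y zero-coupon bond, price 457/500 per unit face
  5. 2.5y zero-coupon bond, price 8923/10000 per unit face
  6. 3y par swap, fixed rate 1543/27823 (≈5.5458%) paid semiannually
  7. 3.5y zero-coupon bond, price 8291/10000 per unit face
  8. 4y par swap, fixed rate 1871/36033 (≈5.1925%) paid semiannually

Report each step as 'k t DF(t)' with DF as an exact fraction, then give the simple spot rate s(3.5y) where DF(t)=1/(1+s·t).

step 1 [0.5y] zero: DF = P = 1241/1250 ≈ 0.992800
step 2 [1y] zero: DF = P = 604/625 ≈ 0.966400
step 3 [1.5y] bond c/2=1/50: DF=(252913/250000 − 1/50·(0.992800+0.966400))/(1+1/50) = 4767/5000 ≈ 0.953400
step 4 [2y] zero: DF = P = 457/500 ≈ 0.914000
step 5 [2.5y] zero: DF = P = 8923/10000 ≈ 0.892300
step 6 [3y] swap r/2=1543/55646: DF=(1 − 1543/55646·(0.992800+0.966400+0.953400+0.914000+0.892300))/(1+1543/55646) = 8457/10000 ≈ 0.845700
step 7 [3.5y] zero: DF = P = 8291/10000 ≈ 0.829100
step 8 [4y] swap r/2=1871/72066: DF=(1 − 1871/72066·(0.992800+0.966400+0.953400+0.914000+0.892300+0.845700+0.829100))/(1+1871/72066) = 8129/10000 ≈ 0.812900

1 1/2 1241/1250
2 1 604/625
3 3/2 4767/5000
4 2 457/500
5 5/2 8923/10000
6 3 8457/10000
7 7/2 8291/10000
8 4 8129/10000
s(3.5y) = (1/(8291/10000) − 1)/(7/2) = 3418/58037 ≈ 5.8893%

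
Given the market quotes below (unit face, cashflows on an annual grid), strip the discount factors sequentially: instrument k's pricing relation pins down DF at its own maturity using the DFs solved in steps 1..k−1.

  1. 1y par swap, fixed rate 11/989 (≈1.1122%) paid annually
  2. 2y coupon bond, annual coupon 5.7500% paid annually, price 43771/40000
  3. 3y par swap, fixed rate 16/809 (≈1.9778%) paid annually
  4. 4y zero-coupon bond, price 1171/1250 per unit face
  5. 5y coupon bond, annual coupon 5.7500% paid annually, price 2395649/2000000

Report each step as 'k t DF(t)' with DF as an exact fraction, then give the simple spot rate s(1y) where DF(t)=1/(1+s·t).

step 1 [1y] swap r/1=11/989: DF=(1 − 11/989·(0))/(1+11/989) = 989/1000 ≈ 0.989000
step 2 [2y] bond c/1=23/400: DF=(43771/40000 − 23/400·(0.989000))/(1+23/400) = 981/1000 ≈ 0.981000
step 3 [3y] swap r/1=16/809: DF=(1 − 16/809·(0.989000+0.981000))/(1+16/809) = 589/625 ≈ 0.942400
step 4 [4y] zero: DF = P = 1171/1250 ≈ 0.936800
step 5 [5y] bond c/1=23/400: DF=(2395649/2000000 − 23/400·(0.989000+0.981000+0.942400+0.936800))/(1+23/400) = 4617/5000 ≈ 0.923400

1 1 989/1000
2 2 981/1000
3 3 589/625
4 4 1171/1250
5 5 4617/5000
s(1y) = (1/(989/1000) − 1)/(1) = 11/989 ≈ 1.1122%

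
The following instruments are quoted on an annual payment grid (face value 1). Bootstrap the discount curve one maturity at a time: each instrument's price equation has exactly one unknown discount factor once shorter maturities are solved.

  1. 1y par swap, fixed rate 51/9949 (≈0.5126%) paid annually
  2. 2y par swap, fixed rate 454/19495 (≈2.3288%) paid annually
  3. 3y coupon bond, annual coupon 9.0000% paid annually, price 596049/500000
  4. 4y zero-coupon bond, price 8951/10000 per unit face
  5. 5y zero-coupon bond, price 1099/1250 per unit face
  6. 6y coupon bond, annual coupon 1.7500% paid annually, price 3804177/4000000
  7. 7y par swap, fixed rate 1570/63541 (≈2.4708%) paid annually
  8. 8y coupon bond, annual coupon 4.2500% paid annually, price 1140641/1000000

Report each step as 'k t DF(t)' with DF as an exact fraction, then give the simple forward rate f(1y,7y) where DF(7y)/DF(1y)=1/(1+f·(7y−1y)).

step 1 [1y] swap r/1=51/9949: DF=(1 − 51/9949·(0))/(1+51/9949) = 9949/10000 ≈ 0.994900
step 2 [2y] swap r/1=454/19495: DF=(1 − 454/19495·(0.994900))/(1+454/19495) = 4773/5000 ≈ 0.954600
step 3 [3y] bond c/1=9/100: DF=(596049/500000 − 9/100·(0.994900+0.954600))/(1+9/100) = 9327/10000 ≈ 0.932700
step 4 [4y] zero: DF = P = 8951/10000 ≈ 0.895100
step 5 [5y] zero: DF = P = 1099/1250 ≈ 0.879200
step 6 [6y] bond c/1=7/400: DF=(3804177/4000000 − 7/400·(0.994900+0.954600+0.932700+0.895100+0.879200))/(1+7/400) = 4273/5000 ≈ 0.854600
step 7 [7y] swap r/1=1570/63541: DF=(1 − 1570/63541·(0.994900+0.954600+0.932700+0.895100+0.879200+0.854600))/(1+1570/63541) = 843/1000 ≈ 0.843000
step 8 [8y] bond c/1=17/400: DF=(1140641/1000000 − 17/400·(0.994900+0.954600+0.932700+0.895100+0.879200+0.854600+0.843000))/(1+17/400) = 8351/10000 ≈ 0.835100

1 1 9949/10000
2 2 4773/5000
3 3 9327/10000
4 4 8951/10000
5 5 1099/1250
6 6 4273/5000
7 7 843/1000
8 8 8351/10000
f(1y,7y) = ((9949/10000)/(843/1000) − 1)/(6) = 1519/50580 ≈ 3.0032%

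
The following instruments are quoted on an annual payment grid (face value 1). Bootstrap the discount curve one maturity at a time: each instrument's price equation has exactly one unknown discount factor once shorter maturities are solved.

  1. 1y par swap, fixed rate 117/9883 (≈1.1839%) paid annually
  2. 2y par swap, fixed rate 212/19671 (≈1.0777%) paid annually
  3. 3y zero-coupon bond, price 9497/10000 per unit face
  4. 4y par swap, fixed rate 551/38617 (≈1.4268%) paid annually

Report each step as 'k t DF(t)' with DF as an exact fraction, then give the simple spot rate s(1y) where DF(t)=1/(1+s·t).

1 1 9883/10000
2 2 2447/2500
3 3 9497/10000
4 4 9449/10000
s(1y) = (1/(9883/10000) − 1)/(1) = 117/9883 ≈ 1.1839%

step 1 [1y] swap r/1=117/9883: DF=(1 − 117/9883·(0))/(1+117/9883) = 9883/10000 ≈ 0.988300
step 2 [2y] swap r/1=212/19671: DF=(1 − 212/19671·(0.988300))/(1+212/19671) = 2447/2500 ≈ 0.978800
step 3 [3y] zero: DF = P = 9497/10000 ≈ 0.949700
step 4 [4y] swap r/1=551/38617: DF=(1 − 551/38617·(0.988300+0.978800+0.949700))/(1+551/38617) = 9449/10000 ≈ 0.944900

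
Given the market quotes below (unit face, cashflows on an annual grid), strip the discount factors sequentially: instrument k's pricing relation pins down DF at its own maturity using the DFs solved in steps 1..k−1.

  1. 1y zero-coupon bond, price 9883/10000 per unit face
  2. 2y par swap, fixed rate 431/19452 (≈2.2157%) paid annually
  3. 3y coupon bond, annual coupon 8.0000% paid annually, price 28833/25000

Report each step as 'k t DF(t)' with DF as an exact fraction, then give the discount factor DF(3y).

1 1 9883/10000
2 2 9569/10000
3 3 4619/5000
DF(3y) = 4619/5000 ≈ 0.923800

step 1 [1y] zero: DF = P = 9883/10000 ≈ 0.988300
step 2 [2y] swap r/1=431/19452: DF=(1 − 431/19452·(0.988300))/(1+431/19452) = 9569/10000 ≈ 0.956900
step 3 [3y] bond c/1=2/25: DF=(28833/25000 − 2/25·(0.988300+0.956900))/(1+2/25) = 4619/5000 ≈ 0.923800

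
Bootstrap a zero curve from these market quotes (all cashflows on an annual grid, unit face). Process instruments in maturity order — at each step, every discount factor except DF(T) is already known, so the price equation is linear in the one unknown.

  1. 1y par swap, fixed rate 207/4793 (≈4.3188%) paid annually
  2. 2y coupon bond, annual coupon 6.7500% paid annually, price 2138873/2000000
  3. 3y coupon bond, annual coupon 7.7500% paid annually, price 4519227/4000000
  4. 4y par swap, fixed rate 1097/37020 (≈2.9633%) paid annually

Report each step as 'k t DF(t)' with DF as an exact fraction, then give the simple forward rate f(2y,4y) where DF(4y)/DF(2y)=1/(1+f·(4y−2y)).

step 1 [1y] swap r/1=207/4793: DF=(1 − 207/4793·(0))/(1+207/4793) = 4793/5000 ≈ 0.958600
step 2 [2y] bond c/1=27/400: DF=(2138873/2000000 − 27/400·(0.958600))/(1+27/400) = 2353/2500 ≈ 0.941200
step 3 [3y] bond c/1=31/400: DF=(4519227/4000000 − 31/400·(0.958600+0.941200))/(1+31/400) = 9119/10000 ≈ 0.911900
step 4 [4y] swap r/1=1097/37020: DF=(1 − 1097/37020·(0.958600+0.941200+0.911900))/(1+1097/37020) = 8903/10000 ≈ 0.890300

1 1 4793/5000
2 2 2353/2500
3 3 9119/10000
4 4 8903/10000
f(2y,4y) = ((2353/2500)/(8903/10000) − 1)/(2) = 509/17806 ≈ 2.8586%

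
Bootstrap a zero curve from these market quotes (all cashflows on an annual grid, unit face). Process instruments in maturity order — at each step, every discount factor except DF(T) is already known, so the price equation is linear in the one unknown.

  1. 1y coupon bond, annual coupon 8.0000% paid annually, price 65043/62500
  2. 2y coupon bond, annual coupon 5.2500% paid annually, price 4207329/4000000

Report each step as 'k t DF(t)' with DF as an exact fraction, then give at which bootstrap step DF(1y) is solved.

1 1 2409/2500
2 2 9513/10000
DF(1y) is solved at step 1

step 1 [1y] bond c/1=2/25: DF=(65043/62500 − 2/25·(0))/(1+2/25) = 2409/2500 ≈ 0.963600
step 2 [2y] bond c/1=21/400: DF=(4207329/4000000 − 21/400·(0.963600))/(1+21/400) = 9513/10000 ≈ 0.951300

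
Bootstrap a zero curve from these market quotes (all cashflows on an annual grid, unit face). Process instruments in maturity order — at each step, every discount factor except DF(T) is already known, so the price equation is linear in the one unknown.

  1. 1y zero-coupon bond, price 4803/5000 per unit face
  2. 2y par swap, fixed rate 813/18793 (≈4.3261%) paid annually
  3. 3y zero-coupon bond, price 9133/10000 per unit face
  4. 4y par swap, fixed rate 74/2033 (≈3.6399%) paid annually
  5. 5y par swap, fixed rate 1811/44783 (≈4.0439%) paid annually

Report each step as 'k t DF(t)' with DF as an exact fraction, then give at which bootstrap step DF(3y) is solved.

1 1 4803/5000
2 2 9187/10000
3 3 9133/10000
4 4 2167/2500
5 5 8189/10000
DF(3y) is solved at step 3

step 1 [1y] zero: DF = P = 4803/5000 ≈ 0.960600
step 2 [2y] swap r/1=813/18793: DF=(1 − 813/18793·(0.960600))/(1+813/18793) = 9187/10000 ≈ 0.918700
step 3 [3y] zero: DF = P = 9133/10000 ≈ 0.913300
step 4 [4y] swap r/1=74/2033: DF=(1 − 74/2033·(0.960600+0.918700+0.913300))/(1+74/2033) = 2167/2500 ≈ 0.866800
step 5 [5y] swap r/1=1811/44783: DF=(1 − 1811/44783·(0.960600+0.918700+0.913300+0.866800))/(1+1811/44783) = 8189/10000 ≈ 0.818900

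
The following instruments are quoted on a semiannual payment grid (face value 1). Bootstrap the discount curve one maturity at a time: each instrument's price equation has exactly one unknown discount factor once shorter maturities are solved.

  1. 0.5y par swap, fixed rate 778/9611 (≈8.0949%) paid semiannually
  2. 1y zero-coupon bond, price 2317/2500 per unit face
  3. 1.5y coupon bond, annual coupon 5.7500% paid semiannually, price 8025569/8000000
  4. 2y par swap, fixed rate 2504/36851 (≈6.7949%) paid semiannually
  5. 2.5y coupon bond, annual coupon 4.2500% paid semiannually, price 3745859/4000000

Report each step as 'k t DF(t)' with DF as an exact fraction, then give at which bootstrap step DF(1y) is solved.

step 1 [0.5y] swap r/2=389/9611: DF=(1 − 389/9611·(0))/(1+389/9611) = 9611/10000 ≈ 0.961100
step 2 [1y] zero: DF = P = 2317/2500 ≈ 0.926800
step 3 [1.5y] bond c/2=23/800: DF=(8025569/8000000 − 23/800·(0.961100+0.926800))/(1+23/800) = 1153/1250 ≈ 0.922400
step 4 [2y] swap r/2=1252/36851: DF=(1 − 1252/36851·(0.961100+0.926800+0.922400))/(1+1252/36851) = 2187/2500 ≈ 0.874800
step 5 [2.5y] bond c/2=17/800: DF=(3745859/4000000 − 17/800·(0.961100+0.926800+0.922400+0.874800))/(1+17/800) = 8403/10000 ≈ 0.840300

1 1/2 9611/10000
2 1 2317/2500
3 3/2 1153/1250
4 2 2187/2500
5 5/2 8403/10000
DF(1y) is solved at step 2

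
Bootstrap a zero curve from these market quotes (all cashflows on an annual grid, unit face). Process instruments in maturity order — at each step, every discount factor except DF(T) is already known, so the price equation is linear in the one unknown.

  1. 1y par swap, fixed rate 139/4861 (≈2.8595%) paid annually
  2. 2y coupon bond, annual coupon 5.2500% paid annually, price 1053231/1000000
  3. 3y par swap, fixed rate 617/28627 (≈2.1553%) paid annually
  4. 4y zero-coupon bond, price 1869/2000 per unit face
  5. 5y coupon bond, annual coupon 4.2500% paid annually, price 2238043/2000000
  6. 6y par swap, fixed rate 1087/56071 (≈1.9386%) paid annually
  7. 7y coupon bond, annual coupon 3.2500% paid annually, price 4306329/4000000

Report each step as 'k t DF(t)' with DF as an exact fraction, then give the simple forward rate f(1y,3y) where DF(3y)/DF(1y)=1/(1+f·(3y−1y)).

step 1 [1y] swap r/1=139/4861: DF=(1 − 139/4861·(0))/(1+139/4861) = 4861/5000 ≈ 0.972200
step 2 [2y] bond c/1=21/400: DF=(1053231/1000000 − 21/400·(0.972200))/(1+21/400) = 4761/5000 ≈ 0.952200
step 3 [3y] swap r/1=617/28627: DF=(1 − 617/28627·(0.972200+0.952200))/(1+617/28627) = 9383/10000 ≈ 0.938300
step 4 [4y] zero: DF = P = 1869/2000 ≈ 0.934500
step 5 [5y] bond c/1=17/400: DF=(2238043/2000000 − 17/400·(0.972200+0.952200+0.938300+0.934500))/(1+17/400) = 4593/5000 ≈ 0.918600
step 6 [6y] swap r/1=1087/56071: DF=(1 − 1087/56071·(0.972200+0.952200+0.938300+0.934500+0.918600))/(1+1087/56071) = 8913/10000 ≈ 0.891300
step 7 [7y] bond c/1=13/400: DF=(4306329/4000000 − 13/400·(0.972200+0.952200+0.938300+0.934500+0.918600+0.891300))/(1+13/400) = 4331/5000 ≈ 0.866200

1 1 4861/5000
2 2 4761/5000
3 3 9383/10000
4 4 1869/2000
5 5 4593/5000
6 6 8913/10000
7 7 4331/5000
f(1y,3y) = ((4861/5000)/(9383/10000) − 1)/(2) = 339/18766 ≈ 1.8065%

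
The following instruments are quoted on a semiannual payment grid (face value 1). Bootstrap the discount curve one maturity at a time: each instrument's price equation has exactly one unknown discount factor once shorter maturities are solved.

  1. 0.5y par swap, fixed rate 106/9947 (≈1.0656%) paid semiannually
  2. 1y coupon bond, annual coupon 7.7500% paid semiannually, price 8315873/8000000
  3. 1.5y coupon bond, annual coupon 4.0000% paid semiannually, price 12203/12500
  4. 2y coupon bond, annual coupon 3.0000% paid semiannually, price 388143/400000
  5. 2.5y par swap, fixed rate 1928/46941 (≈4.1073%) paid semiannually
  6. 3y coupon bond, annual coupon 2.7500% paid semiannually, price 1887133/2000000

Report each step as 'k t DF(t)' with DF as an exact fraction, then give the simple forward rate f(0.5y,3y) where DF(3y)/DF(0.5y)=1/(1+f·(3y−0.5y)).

step 1 [0.5y] swap r/2=53/9947: DF=(1 − 53/9947·(0))/(1+53/9947) = 9947/10000 ≈ 0.994700
step 2 [1y] bond c/2=31/800: DF=(8315873/8000000 − 31/800·(0.994700))/(1+31/800) = 2409/2500 ≈ 0.963600
step 3 [1.5y] bond c/2=1/50: DF=(12203/12500 − 1/50·(0.994700+0.963600))/(1+1/50) = 9187/10000 ≈ 0.918700
step 4 [2y] bond c/2=3/200: DF=(388143/400000 − 3/200·(0.994700+0.963600+0.918700))/(1+3/200) = 1827/2000 ≈ 0.913500
step 5 [2.5y] swap r/2=964/46941: DF=(1 − 964/46941·(0.994700+0.963600+0.918700+0.913500))/(1+964/46941) = 2259/2500 ≈ 0.903600
step 6 [3y] bond c/2=11/800: DF=(1887133/2000000 − 11/800·(0.994700+0.963600+0.918700+0.913500+0.903600))/(1+11/800) = 8671/10000 ≈ 0.867100

1 1/2 9947/10000
2 1 2409/2500
3 3/2 9187/10000
4 2 1827/2000
5 5/2 2259/2500
6 3 8671/10000
f(0.5y,3y) = ((9947/10000)/(8671/10000) − 1)/(5/2) = 88/1495 ≈ 5.8863%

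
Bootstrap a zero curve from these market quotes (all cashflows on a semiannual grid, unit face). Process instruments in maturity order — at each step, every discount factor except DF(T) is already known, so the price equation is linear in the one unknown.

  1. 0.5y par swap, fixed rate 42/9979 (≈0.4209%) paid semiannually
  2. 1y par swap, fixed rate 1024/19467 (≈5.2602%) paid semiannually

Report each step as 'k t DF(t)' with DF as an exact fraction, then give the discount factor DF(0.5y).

step 1 [0.5y] swap r/2=21/9979: DF=(1 − 21/9979·(0))/(1+21/9979) = 9979/10000 ≈ 0.997900
step 2 [1y] swap r/2=512/19467: DF=(1 − 512/19467·(0.997900))/(1+512/19467) = 593/625 ≈ 0.948800

1 1/2 9979/10000
2 1 593/625
DF(0.5y) = 9979/10000 ≈ 0.997900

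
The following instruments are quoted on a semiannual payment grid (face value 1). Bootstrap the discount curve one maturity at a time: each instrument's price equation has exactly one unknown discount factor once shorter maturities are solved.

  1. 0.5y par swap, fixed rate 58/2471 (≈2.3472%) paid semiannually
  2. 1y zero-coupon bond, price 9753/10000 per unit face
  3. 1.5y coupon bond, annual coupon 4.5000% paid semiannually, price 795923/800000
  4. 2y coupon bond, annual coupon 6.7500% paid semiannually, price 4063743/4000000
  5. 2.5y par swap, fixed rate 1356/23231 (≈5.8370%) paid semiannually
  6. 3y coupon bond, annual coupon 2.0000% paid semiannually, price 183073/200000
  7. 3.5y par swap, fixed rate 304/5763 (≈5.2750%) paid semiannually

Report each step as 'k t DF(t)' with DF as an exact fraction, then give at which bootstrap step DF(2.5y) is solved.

step 1 [0.5y] swap r/2=29/2471: DF=(1 − 29/2471·(0))/(1+29/2471) = 2471/2500 ≈ 0.988400
step 2 [1y] zero: DF = P = 9753/10000 ≈ 0.975300
step 3 [1.5y] bond c/2=9/400: DF=(795923/800000 − 9/400·(0.988400+0.975300))/(1+9/400) = 4649/5000 ≈ 0.929800
step 4 [2y] bond c/2=27/800: DF=(4063743/4000000 − 27/800·(0.988400+0.975300+0.929800))/(1+27/800) = 8883/10000 ≈ 0.888300
step 5 [2.5y] swap r/2=678/23231: DF=(1 − 678/23231·(0.988400+0.975300+0.929800+0.888300))/(1+678/23231) = 2161/2500 ≈ 0.864400
step 6 [3y] bond c/2=1/100: DF=(183073/200000 − 1/100·(0.988400+0.975300+0.929800+0.888300+0.864400))/(1+1/100) = 8603/10000 ≈ 0.860300
step 7 [3.5y] swap r/2=152/5763: DF=(1 − 152/5763·(0.988400+0.975300+0.929800+0.888300+0.864400+0.860300))/(1+152/5763) = 1041/1250 ≈ 0.832800

1 1/2 2471/2500
2 1 9753/10000
3 3/2 4649/5000
4 2 8883/10000
5 5/2 2161/2500
6 3 8603/10000
7 7/2 1041/1250
DF(2.5y) is solved at step 5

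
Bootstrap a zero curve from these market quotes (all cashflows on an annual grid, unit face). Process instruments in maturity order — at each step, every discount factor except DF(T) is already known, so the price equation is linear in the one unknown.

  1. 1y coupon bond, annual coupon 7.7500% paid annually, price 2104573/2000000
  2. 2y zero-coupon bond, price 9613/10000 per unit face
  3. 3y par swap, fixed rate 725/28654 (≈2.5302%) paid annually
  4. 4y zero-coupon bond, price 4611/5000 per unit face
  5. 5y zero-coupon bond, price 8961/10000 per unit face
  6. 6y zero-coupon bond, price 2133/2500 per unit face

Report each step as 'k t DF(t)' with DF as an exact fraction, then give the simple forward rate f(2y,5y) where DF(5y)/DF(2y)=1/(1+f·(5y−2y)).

1 1 4883/5000
2 2 9613/10000
3 3 371/400
4 4 4611/5000
5 5 8961/10000
6 6 2133/2500
f(2y,5y) = ((9613/10000)/(8961/10000) − 1)/(3) = 652/26883 ≈ 2.4253%

step 1 [1y] bond c/1=31/400: DF=(2104573/2000000 − 31/400·(0))/(1+31/400) = 4883/5000 ≈ 0.976600
step 2 [2y] zero: DF = P = 9613/10000 ≈ 0.961300
step 3 [3y] swap r/1=725/28654: DF=(1 − 725/28654·(0.976600+0.961300))/(1+725/28654) = 371/400 ≈ 0.927500
step 4 [4y] zero: DF = P = 4611/5000 ≈ 0.922200
step 5 [5y] zero: DF = P = 8961/10000 ≈ 0.896100
step 6 [6y] zero: DF = P = 2133/2500 ≈ 0.853200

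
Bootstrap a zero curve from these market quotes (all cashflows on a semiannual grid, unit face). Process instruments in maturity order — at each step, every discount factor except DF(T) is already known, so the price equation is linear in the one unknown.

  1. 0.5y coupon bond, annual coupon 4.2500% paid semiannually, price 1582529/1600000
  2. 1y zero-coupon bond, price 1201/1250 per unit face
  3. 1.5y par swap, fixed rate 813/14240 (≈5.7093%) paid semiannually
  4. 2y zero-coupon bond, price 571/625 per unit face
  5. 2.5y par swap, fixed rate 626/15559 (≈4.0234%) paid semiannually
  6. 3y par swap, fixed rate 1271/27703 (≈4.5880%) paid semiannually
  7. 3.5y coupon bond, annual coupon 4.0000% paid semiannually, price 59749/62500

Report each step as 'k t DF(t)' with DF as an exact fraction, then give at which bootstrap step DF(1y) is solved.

1 1/2 1937/2000
2 1 1201/1250
3 3/2 9187/10000
4 2 571/625
5 5/2 9061/10000
6 3 8729/10000
7 7/2 4143/5000
DF(1y) is solved at step 2

step 1 [0.5y] bond c/2=17/800: DF=(1582529/1600000 − 17/800·(0))/(1+17/800) = 1937/2000 ≈ 0.968500
step 2 [1y] zero: DF = P = 1201/1250 ≈ 0.960800
step 3 [1.5y] swap r/2=813/28480: DF=(1 − 813/28480·(0.968500+0.960800))/(1+813/28480) = 9187/10000 ≈ 0.918700
step 4 [2y] zero: DF = P = 571/625 ≈ 0.913600
step 5 [2.5y] swap r/2=313/15559: DF=(1 − 313/15559·(0.968500+0.960800+0.918700+0.913600))/(1+313/15559) = 9061/10000 ≈ 0.906100
step 6 [3y] swap r/2=1271/55406: DF=(1 − 1271/55406·(0.968500+0.960800+0.918700+0.913600+0.906100))/(1+1271/55406) = 8729/10000 ≈ 0.872900
step 7 [3.5y] bond c/2=1/50: DF=(59749/62500 − 1/50·(0.968500+0.960800+0.918700+0.913600+0.906100+0.872900))/(1+1/50) = 4143/5000 ≈ 0.828600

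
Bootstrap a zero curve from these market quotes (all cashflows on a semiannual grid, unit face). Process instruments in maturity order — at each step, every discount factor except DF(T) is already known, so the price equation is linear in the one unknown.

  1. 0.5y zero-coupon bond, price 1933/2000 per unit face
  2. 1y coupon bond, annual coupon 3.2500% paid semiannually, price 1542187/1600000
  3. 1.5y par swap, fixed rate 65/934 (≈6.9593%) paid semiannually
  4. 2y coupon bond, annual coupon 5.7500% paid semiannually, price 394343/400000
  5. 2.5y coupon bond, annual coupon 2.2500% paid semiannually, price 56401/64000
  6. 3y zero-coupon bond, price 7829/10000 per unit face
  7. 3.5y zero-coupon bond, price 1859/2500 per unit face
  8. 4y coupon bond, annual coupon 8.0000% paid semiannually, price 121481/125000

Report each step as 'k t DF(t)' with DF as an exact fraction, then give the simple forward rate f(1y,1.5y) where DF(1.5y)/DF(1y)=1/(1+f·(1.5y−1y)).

step 1 [0.5y] zero: DF = P = 1933/2000 ≈ 0.966500
step 2 [1y] bond c/2=13/800: DF=(1542187/1600000 − 13/800·(0.966500))/(1+13/800) = 933/1000 ≈ 0.933000
step 3 [1.5y] swap r/2=65/1868: DF=(1 − 65/1868·(0.966500+0.933000))/(1+65/1868) = 361/400 ≈ 0.902500
step 4 [2y] bond c/2=23/800: DF=(394343/400000 − 23/800·(0.966500+0.933000+0.902500))/(1+23/800) = 22/25 ≈ 0.880000
step 5 [2.5y] bond c/2=9/800: DF=(56401/64000 − 9/800·(0.966500+0.933000+0.902500+0.880000))/(1+9/800) = 1661/2000 ≈ 0.830500
step 6 [3y] zero: DF = P = 7829/10000 ≈ 0.782900
step 7 [3.5y] zero: DF = P = 1859/2500 ≈ 0.743600
step 8 [4y] bond c/2=1/25: DF=(121481/125000 − 1/25·(0.966500+0.933000+0.902500+0.880000+0.830500+0.782900+0.743600))/(1+1/25) = 3511/5000 ≈ 0.702200

1 1/2 1933/2000
2 1 933/1000
3 3/2 361/400
4 2 22/25
5 5/2 1661/2000
6 3 7829/10000
7 7/2 1859/2500
8 4 3511/5000
f(1y,1.5y) = ((933/1000)/(361/400) − 1)/(1/2) = 122/1805 ≈ 6.7590%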